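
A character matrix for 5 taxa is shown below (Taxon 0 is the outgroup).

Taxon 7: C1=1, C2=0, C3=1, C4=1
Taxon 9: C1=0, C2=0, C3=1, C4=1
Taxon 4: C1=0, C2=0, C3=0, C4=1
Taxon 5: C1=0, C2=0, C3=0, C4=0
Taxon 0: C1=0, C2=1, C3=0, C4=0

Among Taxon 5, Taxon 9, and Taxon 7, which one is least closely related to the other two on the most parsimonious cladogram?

Character polarity is set by the outgroup: the derived state is whichever differs from the outgroup's state, so for C2 the derived state is '0', and for the remaining characters it is '1'.
C1: derived state '1' in Taxon 7 only — an autapomorphy, so it tells us nothing about relationships among taxa.
C2 (derived state '0') is shared by all ingroup taxa — unites the whole ingroup.
C3 (derived state '1') is shared by Taxon 7 and Taxon 9 — a synapomorphy uniting that clade.
Only Taxon 4, Taxon 7, and Taxon 9 show the derived state '1' for C4, supporting them as a clade.
Most parsimonious ingroup topology: ((Taxon 4,(Taxon 9,Taxon 7)),Taxon 5).
Taxon 9 and Taxon 7 share a more recent common ancestor with each other than either does with Taxon 5, so Taxon 5 is the least closely related of the three.

Taxon 5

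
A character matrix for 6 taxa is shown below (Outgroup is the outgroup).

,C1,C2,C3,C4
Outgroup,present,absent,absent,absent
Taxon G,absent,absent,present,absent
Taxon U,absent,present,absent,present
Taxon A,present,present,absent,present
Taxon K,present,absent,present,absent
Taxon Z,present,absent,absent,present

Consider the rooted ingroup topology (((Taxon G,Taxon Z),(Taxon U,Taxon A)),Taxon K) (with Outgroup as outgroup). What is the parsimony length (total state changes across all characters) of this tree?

7

Map each character onto (((Taxon G,Taxon Z),(Taxon U,Taxon A)),Taxon K) (rooted by Outgroup) and count the minimum state changes it requires (Fitch parsimony):
C1: 2; C2: 1; C3: 2; C4: 2.
Total tree length = 7.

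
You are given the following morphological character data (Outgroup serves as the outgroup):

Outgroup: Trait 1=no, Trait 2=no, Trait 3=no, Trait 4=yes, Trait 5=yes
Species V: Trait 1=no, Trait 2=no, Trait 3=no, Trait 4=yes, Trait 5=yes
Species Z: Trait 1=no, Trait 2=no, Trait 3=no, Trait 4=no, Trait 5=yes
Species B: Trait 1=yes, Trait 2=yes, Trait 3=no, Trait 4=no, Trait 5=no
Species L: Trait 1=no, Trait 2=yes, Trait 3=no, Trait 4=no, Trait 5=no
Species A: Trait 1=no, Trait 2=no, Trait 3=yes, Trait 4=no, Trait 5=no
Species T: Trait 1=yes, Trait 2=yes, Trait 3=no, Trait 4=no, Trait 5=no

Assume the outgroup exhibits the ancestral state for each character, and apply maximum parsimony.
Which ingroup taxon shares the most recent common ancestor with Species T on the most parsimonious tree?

Species B

Character polarity is set by the outgroup: the derived state is whichever differs from the outgroup's state, so for Trait 4, Trait 5 the derived state is 'no', and for the remaining characters it is 'yes'.
Only Species B and Species T show the derived state 'yes' for Trait 1, supporting them as a clade.
Only Species B, Species L, and Species T show the derived state 'yes' for Trait 2, supporting them as a clade.
Trait 3: derived state 'yes' in Species A only — an autapomorphy, so it tells us nothing about relationships among taxa.
Trait 4 (derived state 'no') is shared by Species A, Species B, Species L, Species T, and Species Z — a synapomorphy uniting that clade.
Trait 5: derived state 'no' in Species A, Species B, Species L, and Species T only — synapomorphy for {Species A, Species B, Species L, Species T}.
Most parsimonious ingroup topology: (Species V,(Species Z,(((Species B,Species T),Species L),Species A))).
Species T and Species B form a cherry on this tree, so they are sister taxa.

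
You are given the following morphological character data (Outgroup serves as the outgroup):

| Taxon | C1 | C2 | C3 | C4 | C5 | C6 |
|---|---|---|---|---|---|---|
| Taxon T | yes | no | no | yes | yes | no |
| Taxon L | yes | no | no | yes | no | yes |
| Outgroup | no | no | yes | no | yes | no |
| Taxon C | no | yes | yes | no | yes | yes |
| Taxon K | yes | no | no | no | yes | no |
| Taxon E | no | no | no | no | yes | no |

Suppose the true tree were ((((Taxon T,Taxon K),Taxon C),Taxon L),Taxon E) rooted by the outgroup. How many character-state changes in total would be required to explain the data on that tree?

Map each character onto ((((Taxon T,Taxon K),Taxon C),Taxon L),Taxon E) (rooted by Outgroup) and count the minimum state changes it requires (Fitch parsimony):
C1: 2; C2: 1; C3: 2; C4: 2; C5: 1; C6: 2.
Total tree length = 10.

10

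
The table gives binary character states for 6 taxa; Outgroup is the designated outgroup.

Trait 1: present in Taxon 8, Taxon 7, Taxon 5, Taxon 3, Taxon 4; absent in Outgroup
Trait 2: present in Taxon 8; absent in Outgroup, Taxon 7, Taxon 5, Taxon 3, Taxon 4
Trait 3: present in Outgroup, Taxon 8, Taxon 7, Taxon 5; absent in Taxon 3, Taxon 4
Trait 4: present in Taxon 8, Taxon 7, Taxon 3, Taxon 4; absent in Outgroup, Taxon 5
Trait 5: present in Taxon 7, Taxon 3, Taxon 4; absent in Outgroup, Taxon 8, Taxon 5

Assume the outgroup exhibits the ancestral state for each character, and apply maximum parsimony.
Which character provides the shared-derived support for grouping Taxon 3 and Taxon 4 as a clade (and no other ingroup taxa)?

Character polarity is set by the outgroup: the derived state is whichever differs from the outgroup's state, so for Trait 3 the derived state is 'absent', and for the remaining characters it is 'present'.
Trait 1 (derived state 'present') is shared by all ingroup taxa — unites the whole ingroup.
Trait 2 (derived state 'present') is unique to Taxon 8 (autapomorphy; uninformative for grouping).
Trait 3 (derived state 'absent') is shared by Taxon 3 and Taxon 4 — a synapomorphy uniting that clade.
Trait 4 (derived state 'present') is shared by Taxon 3, Taxon 4, Taxon 7, and Taxon 8 — a synapomorphy uniting that clade.
Trait 5 (derived state 'present') is shared by Taxon 3, Taxon 4, and Taxon 7 — a synapomorphy uniting that clade.
Most parsimonious ingroup topology: ((Taxon 8,(Taxon 7,(Taxon 3,Taxon 4))),Taxon 5).
The clade {Taxon 3, Taxon 4} is supported by Trait 3: its derived state 'absent' occurs in exactly those taxa and in no other taxon (including the outgroup).

Trait 3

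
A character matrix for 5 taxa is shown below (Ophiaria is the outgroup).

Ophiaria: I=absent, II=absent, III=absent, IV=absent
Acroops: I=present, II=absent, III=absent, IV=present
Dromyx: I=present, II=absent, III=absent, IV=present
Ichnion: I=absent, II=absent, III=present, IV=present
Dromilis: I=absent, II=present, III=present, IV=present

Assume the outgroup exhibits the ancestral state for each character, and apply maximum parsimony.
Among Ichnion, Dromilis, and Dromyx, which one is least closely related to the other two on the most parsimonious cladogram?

The outgroup has state 'absent' for every character, so 'present' is the derived state throughout.
Only Acroops and Dromyx show the derived state 'present' for I, supporting them as a clade.
II: derived state 'present' in Dromilis only — an autapomorphy, so it tells us nothing about relationships among taxa.
III: derived state 'present' in Dromilis and Ichnion only — synapomorphy for {Dromilis, Ichnion}.
All ingroup taxa share the derived state 'present' for IV; it defines the ingroup but does not resolve relationships within it.
Most parsimonious ingroup topology: ((Acroops,Dromyx),(Ichnion,Dromilis)).
Dromilis and Ichnion share a more recent common ancestor with each other than either does with Dromyx, so Dromyx is the least closely related of the three.

Dromyx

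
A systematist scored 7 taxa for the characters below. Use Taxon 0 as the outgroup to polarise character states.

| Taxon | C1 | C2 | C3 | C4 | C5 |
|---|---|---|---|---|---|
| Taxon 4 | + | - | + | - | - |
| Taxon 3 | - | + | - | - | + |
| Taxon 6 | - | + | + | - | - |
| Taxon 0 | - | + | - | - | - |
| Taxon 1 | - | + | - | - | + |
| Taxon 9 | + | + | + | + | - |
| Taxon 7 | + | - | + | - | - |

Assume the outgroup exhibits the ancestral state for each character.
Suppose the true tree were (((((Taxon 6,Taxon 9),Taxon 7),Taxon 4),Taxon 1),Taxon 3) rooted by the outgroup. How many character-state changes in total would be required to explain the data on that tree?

8

Map each character onto (((((Taxon 6,Taxon 9),Taxon 7),Taxon 4),Taxon 1),Taxon 3) (rooted by Taxon 0) and count the minimum state changes it requires (Fitch parsimony):
C1: 2; C2: 2; C3: 1; C4: 1; C5: 2.
Total tree length = 8.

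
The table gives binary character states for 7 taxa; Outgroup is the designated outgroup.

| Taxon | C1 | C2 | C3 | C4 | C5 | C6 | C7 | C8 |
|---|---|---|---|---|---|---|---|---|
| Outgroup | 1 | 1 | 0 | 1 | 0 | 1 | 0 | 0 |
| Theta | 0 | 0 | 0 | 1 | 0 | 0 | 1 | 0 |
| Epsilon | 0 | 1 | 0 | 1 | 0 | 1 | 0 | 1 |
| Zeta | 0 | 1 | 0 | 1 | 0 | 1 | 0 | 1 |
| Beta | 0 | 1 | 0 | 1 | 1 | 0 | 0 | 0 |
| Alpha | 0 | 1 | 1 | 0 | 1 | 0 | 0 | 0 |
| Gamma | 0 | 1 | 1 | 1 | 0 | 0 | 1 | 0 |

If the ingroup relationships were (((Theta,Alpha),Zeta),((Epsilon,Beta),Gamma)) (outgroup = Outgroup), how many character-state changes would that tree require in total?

Map each character onto (((Theta,Alpha),Zeta),((Epsilon,Beta),Gamma)) (rooted by Outgroup) and count the minimum state changes it requires (Fitch parsimony):
C1: 1; C2: 1; C3: 2; C4: 1; C5: 2; C6: 3; C7: 2; C8: 2.
Total tree length = 14.

14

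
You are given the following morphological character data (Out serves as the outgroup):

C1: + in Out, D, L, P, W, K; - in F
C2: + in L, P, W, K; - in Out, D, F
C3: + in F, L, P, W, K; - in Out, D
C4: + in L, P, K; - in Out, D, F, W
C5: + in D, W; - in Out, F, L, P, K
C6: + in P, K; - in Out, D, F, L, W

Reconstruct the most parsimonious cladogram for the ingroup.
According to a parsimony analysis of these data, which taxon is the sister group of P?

Character polarity is set by the outgroup: the derived state is whichever differs from the outgroup's state, so for C1 the derived state is '-', and for the remaining characters it is '+'.
C1 (derived state '-') is unique to F (autapomorphy; uninformative for grouping).
Only K, L, P, and W show the derived state '+' for C2, supporting them as a clade.
C3: derived state '+' in F, K, L, P, and W only — synapomorphy for {F, K, L, P, W}.
C4 (derived state '+') is shared by K, L, and P — a synapomorphy uniting that clade.
C5 (state '+') occurs in D and W but conflicts with the nesting implied by the other characters — most parsimoniously interpreted as homoplasy.
C6: derived state '+' in K and P only — synapomorphy for {K, P}.
Most parsimonious ingroup topology: (D,(F,((L,(P,K)),W))).
P and K form a cherry on this tree, so they are sister taxa.

K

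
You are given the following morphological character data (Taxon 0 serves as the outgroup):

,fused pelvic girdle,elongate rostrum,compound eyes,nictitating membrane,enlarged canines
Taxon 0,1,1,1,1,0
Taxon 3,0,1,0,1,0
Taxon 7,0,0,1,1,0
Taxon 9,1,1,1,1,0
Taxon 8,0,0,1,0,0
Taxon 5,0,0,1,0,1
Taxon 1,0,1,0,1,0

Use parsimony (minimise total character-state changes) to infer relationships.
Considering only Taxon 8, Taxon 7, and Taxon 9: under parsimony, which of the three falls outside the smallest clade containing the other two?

Taxon 9

Character polarity is set by the outgroup: the derived state is whichever differs from the outgroup's state, so for fused pelvic girdle, elongate rostrum, compound eyes, nictitating membrane the derived state is '0', and for the remaining characters it is '1'.
fused pelvic girdle (derived state '0') is shared by Taxon 1, Taxon 3, Taxon 5, Taxon 7, and Taxon 8 — a synapomorphy uniting that clade.
Only Taxon 5, Taxon 7, and Taxon 8 show the derived state '0' for elongate rostrum, supporting them as a clade.
compound eyes: derived state '0' in Taxon 1 and Taxon 3 only — synapomorphy for {Taxon 1, Taxon 3}.
nictitating membrane (derived state '0') is shared by Taxon 5 and Taxon 8 — a synapomorphy uniting that clade.
enlarged canines: derived state '1' in Taxon 5 only — an autapomorphy, so it tells us nothing about relationships among taxa.
Most parsimonious ingroup topology: (((Taxon 3,Taxon 1),(Taxon 7,(Taxon 8,Taxon 5))),Taxon 9).
Taxon 8 and Taxon 7 share a more recent common ancestor with each other than either does with Taxon 9, so Taxon 9 is the least closely related of the three.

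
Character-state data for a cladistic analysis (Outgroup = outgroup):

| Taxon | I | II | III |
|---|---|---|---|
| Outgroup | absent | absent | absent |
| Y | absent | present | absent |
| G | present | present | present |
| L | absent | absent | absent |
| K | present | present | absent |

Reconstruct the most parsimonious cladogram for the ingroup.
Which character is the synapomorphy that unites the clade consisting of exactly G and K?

The outgroup has state 'absent' for every character, so 'present' is the derived state throughout.
I (derived state 'present') is shared by G and K — a synapomorphy uniting that clade.
II (derived state 'present') is shared by G, K, and Y — a synapomorphy uniting that clade.
III: derived state 'present' in G only — an autapomorphy, so it tells us nothing about relationships among taxa.
Most parsimonious ingroup topology: ((Y,(G,K)),L).
The clade {G, K} is supported by I: its derived state 'present' occurs in exactly those taxa and in no other taxon (including the outgroup).

I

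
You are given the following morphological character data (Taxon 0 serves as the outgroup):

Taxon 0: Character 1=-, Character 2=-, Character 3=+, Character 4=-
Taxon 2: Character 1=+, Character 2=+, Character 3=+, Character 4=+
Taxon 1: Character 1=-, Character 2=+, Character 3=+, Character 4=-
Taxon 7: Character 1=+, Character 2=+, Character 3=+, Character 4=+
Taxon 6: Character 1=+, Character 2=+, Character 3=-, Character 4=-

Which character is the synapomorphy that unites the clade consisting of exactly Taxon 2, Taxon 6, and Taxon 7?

Character 1

Character polarity is set by the outgroup: the derived state is whichever differs from the outgroup's state, so for Character 3 the derived state is '-', and for the remaining characters it is '+'.
Character 1: derived state '+' in Taxon 2, Taxon 6, and Taxon 7 only — synapomorphy for {Taxon 2, Taxon 6, Taxon 7}.
All ingroup taxa share the derived state '+' for Character 2; it defines the ingroup but does not resolve relationships within it.
Character 3 (derived state '-') is unique to Taxon 6 (autapomorphy; uninformative for grouping).
Character 4: derived state '+' in Taxon 2 and Taxon 7 only — synapomorphy for {Taxon 2, Taxon 7}.
Most parsimonious ingroup topology: (((Taxon 7,Taxon 2),Taxon 6),Taxon 1).
The clade {Taxon 2, Taxon 6, Taxon 7} is supported by Character 1: its derived state '+' occurs in exactly those taxa and in no other taxon (including the outgroup).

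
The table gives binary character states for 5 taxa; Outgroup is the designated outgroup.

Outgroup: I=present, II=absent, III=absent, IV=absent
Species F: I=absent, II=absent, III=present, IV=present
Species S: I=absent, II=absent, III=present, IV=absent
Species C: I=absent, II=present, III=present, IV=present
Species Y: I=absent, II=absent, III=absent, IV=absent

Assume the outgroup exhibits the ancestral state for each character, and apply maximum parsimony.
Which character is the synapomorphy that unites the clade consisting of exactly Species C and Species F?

IV

Character polarity is set by the outgroup: the derived state is whichever differs from the outgroup's state, so for I the derived state is 'absent', and for the remaining characters it is 'present'.
I (derived state 'absent') is shared by all ingroup taxa — unites the whole ingroup.
II: derived state 'present' in Species C only — an autapomorphy, so it tells us nothing about relationships among taxa.
Only Species C, Species F, and Species S show the derived state 'present' for III, supporting them as a clade.
IV: derived state 'present' in Species C and Species F only — synapomorphy for {Species C, Species F}.
Most parsimonious ingroup topology: (((Species F,Species C),Species S),Species Y).
The clade {Species C, Species F} is supported by IV: its derived state 'present' occurs in exactly those taxa and in no other taxon (including the outgroup).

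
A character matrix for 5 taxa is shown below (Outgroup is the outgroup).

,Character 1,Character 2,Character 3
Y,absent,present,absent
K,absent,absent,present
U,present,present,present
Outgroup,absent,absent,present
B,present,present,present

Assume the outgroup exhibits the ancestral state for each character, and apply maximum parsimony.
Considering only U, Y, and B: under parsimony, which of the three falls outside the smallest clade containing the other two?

Character polarity is set by the outgroup: the derived state is whichever differs from the outgroup's state, so for Character 3 the derived state is 'absent', and for the remaining characters it is 'present'.
Character 1 (derived state 'present') is shared by B and U — a synapomorphy uniting that clade.
Character 2: derived state 'present' in B, U, and Y only — synapomorphy for {B, U, Y}.
Character 3: derived state 'absent' in Y only — an autapomorphy, so it tells us nothing about relationships among taxa.
Most parsimonious ingroup topology: (((U,B),Y),K).
U and B share a more recent common ancestor with each other than either does with Y, so Y is the least closely related of the three.

Y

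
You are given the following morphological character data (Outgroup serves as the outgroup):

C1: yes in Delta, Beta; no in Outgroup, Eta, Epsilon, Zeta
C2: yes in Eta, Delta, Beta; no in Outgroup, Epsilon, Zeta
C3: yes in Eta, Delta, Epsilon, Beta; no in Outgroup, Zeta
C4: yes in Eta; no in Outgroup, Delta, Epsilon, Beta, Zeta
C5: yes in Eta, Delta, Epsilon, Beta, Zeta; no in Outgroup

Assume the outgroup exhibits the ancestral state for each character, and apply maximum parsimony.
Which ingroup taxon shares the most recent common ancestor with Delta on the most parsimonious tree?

The outgroup has state 'no' for every character, so 'yes' is the derived state throughout.
Only Beta and Delta show the derived state 'yes' for C1, supporting them as a clade.
Only Beta, Delta, and Eta show the derived state 'yes' for C2, supporting them as a clade.
Only Beta, Delta, Epsilon, and Eta show the derived state 'yes' for C3, supporting them as a clade.
C4 (derived state 'yes') is unique to Eta (autapomorphy; uninformative for grouping).
All ingroup taxa share the derived state 'yes' for C5; it defines the ingroup but does not resolve relationships within it.
Most parsimonious ingroup topology: (((Eta,(Delta,Beta)),Epsilon),Zeta).
Delta and Beta form a cherry on this tree, so they are sister taxa.

Beta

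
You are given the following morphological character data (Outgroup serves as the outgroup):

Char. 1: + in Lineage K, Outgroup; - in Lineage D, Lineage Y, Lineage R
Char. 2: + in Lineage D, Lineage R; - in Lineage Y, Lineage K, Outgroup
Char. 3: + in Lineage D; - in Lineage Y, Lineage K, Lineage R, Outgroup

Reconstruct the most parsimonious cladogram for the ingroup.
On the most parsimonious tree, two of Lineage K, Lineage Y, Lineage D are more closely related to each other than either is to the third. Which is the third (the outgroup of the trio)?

Character polarity is set by the outgroup: the derived state is whichever differs from the outgroup's state, so for Char. 1 the derived state is '-', and for the remaining characters it is '+'.
Only Lineage D, Lineage R, and Lineage Y show the derived state '-' for Char. 1, supporting them as a clade.
Only Lineage D and Lineage R show the derived state '+' for Char. 2, supporting them as a clade.
Char. 3: derived state '+' in Lineage D only — an autapomorphy, so it tells us nothing about relationships among taxa.
Most parsimonious ingroup topology: (((Lineage D,Lineage R),Lineage Y),Lineage K).
Lineage Y and Lineage D share a more recent common ancestor with each other than either does with Lineage K, so Lineage K is the least closely related of the three.

Lineage K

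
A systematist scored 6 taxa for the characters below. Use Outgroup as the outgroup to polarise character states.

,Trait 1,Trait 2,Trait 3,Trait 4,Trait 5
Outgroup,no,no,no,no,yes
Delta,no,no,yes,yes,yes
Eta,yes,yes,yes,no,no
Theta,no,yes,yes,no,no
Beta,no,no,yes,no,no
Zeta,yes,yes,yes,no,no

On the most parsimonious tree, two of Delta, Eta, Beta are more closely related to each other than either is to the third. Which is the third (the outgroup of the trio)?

Delta

Character polarity is set by the outgroup: the derived state is whichever differs from the outgroup's state, so for Trait 5 the derived state is 'no', and for the remaining characters it is 'yes'.
Only Eta and Zeta show the derived state 'yes' for Trait 1, supporting them as a clade.
Trait 2: derived state 'yes' in Eta, Theta, and Zeta only — synapomorphy for {Eta, Theta, Zeta}.
Trait 3 (derived state 'yes') is shared by all ingroup taxa — unites the whole ingroup.
Trait 4: derived state 'yes' in Delta only — an autapomorphy, so it tells us nothing about relationships among taxa.
Trait 5 (derived state 'no') is shared by Beta, Eta, Theta, and Zeta — a synapomorphy uniting that clade.
Most parsimonious ingroup topology: (Delta,(((Eta,Zeta),Theta),Beta)).
Eta and Beta share a more recent common ancestor with each other than either does with Delta, so Delta is the least closely related of the three.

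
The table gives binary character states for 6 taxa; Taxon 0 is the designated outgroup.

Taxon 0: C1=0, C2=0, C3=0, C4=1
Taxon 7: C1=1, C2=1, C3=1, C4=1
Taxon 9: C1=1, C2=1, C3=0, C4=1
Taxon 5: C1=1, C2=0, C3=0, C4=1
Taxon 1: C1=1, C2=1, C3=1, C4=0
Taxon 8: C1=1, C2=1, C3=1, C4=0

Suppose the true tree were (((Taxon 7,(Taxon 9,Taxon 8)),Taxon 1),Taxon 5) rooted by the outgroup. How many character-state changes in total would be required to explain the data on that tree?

6

Map each character onto (((Taxon 7,(Taxon 9,Taxon 8)),Taxon 1),Taxon 5) (rooted by Taxon 0) and count the minimum state changes it requires (Fitch parsimony):
C1: 1; C2: 1; C3: 2; C4: 2.
Total tree length = 6.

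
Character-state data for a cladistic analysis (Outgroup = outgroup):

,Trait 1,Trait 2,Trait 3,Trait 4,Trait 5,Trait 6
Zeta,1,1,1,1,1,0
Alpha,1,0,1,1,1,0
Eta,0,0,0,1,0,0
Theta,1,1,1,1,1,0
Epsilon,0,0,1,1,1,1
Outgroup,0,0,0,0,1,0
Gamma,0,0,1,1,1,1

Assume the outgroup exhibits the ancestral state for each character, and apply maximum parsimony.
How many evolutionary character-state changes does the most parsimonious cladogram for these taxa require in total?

6

Character polarity is set by the outgroup: the derived state is whichever differs from the outgroup's state, so for Trait 5 the derived state is '0', and for the remaining characters it is '1'.
Trait 1: derived state '1' in Alpha, Theta, and Zeta only — synapomorphy for {Alpha, Theta, Zeta}.
Trait 2 (derived state '1') is shared by Theta and Zeta — a synapomorphy uniting that clade.
Only Alpha, Epsilon, Gamma, Theta, and Zeta show the derived state '1' for Trait 3, supporting them as a clade.
Trait 4 (derived state '1') is shared by all ingroup taxa — unites the whole ingroup.
Trait 5: derived state '0' in Eta only — an autapomorphy, so it tells us nothing about relationships among taxa.
Trait 6: derived state '1' in Epsilon and Gamma only — synapomorphy for {Epsilon, Gamma}.
Most parsimonious ingroup topology: (Eta,((Alpha,(Theta,Zeta)),(Epsilon,Gamma))).
Changes per character on this tree: Trait 1: 1; Trait 2: 1; Trait 3: 1; Trait 4: 1; Trait 5: 1; Trait 6: 1.
Total = 6.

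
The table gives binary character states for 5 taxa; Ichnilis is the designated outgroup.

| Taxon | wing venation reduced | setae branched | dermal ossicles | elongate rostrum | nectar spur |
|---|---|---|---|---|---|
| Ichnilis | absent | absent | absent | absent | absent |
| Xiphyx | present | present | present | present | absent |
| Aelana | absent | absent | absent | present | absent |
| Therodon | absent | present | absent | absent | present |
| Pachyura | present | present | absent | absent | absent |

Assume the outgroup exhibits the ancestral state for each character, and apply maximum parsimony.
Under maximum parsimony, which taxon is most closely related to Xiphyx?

Pachyura

The outgroup has state 'absent' for every character, so 'present' is the derived state throughout.
wing venation reduced: derived state 'present' in Pachyura and Xiphyx only — synapomorphy for {Pachyura, Xiphyx}.
setae branched (derived state 'present') is shared by Pachyura, Therodon, and Xiphyx — a synapomorphy uniting that clade.
dermal ossicles: derived state 'present' in Xiphyx only — an autapomorphy, so it tells us nothing about relationships among taxa.
elongate rostrum (state 'present') occurs in Aelana and Xiphyx but conflicts with the nesting implied by the other characters — most parsimoniously interpreted as homoplasy.
nectar spur: derived state 'present' in Therodon only — an autapomorphy, so it tells us nothing about relationships among taxa.
Most parsimonious ingroup topology: (((Xiphyx,Pachyura),Therodon),Aelana).
Xiphyx and Pachyura form a cherry on this tree, so they are sister taxa.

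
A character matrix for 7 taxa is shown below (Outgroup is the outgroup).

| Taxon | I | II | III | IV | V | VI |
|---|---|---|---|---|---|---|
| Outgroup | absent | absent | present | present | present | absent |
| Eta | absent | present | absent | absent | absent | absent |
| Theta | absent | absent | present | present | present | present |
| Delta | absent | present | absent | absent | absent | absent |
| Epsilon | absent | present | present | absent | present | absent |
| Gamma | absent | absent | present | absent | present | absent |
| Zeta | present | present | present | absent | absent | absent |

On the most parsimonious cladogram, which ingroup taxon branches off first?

Theta

Character polarity is set by the outgroup: the derived state is whichever differs from the outgroup's state, so for III, IV, V the derived state is 'absent', and for the remaining characters it is 'present'.
I: derived state 'present' in Zeta only — an autapomorphy, so it tells us nothing about relationships among taxa.
II (derived state 'present') is shared by Delta, Epsilon, Eta, and Zeta — a synapomorphy uniting that clade.
III: derived state 'absent' in Delta and Eta only — synapomorphy for {Delta, Eta}.
IV (derived state 'absent') is shared by Delta, Epsilon, Eta, Gamma, and Zeta — a synapomorphy uniting that clade.
V: derived state 'absent' in Delta, Eta, and Zeta only — synapomorphy for {Delta, Eta, Zeta}.
VI: derived state 'present' in Theta only — an autapomorphy, so it tells us nothing about relationships among taxa.
Most parsimonious ingroup topology: (((((Eta,Delta),Zeta),Epsilon),Gamma),Theta).
Theta is sister to the clade containing all other ingroup taxa, so it is the earliest-diverging (most basal) ingroup lineage.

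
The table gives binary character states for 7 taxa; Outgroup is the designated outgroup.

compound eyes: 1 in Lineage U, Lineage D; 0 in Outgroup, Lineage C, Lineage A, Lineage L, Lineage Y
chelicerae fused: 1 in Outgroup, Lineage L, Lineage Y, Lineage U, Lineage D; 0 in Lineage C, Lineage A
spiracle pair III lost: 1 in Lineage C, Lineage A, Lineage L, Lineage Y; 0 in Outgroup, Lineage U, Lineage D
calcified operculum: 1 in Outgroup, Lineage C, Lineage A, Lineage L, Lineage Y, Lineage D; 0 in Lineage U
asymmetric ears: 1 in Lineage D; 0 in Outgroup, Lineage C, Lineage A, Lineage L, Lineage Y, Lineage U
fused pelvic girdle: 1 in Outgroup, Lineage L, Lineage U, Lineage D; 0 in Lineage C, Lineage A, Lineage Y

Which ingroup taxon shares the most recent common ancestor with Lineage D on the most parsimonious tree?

Lineage U

Character polarity is set by the outgroup: the derived state is whichever differs from the outgroup's state, so for chelicerae fused, calcified operculum, fused pelvic girdle the derived state is '0', and for the remaining characters it is '1'.
compound eyes: derived state '1' in Lineage D and Lineage U only — synapomorphy for {Lineage D, Lineage U}.
chelicerae fused: derived state '0' in Lineage A and Lineage C only — synapomorphy for {Lineage A, Lineage C}.
spiracle pair III lost (derived state '1') is shared by Lineage A, Lineage C, Lineage L, and Lineage Y — a synapomorphy uniting that clade.
calcified operculum: derived state '0' in Lineage U only — an autapomorphy, so it tells us nothing about relationships among taxa.
asymmetric ears: derived state '1' in Lineage D only — an autapomorphy, so it tells us nothing about relationships among taxa.
Only Lineage A, Lineage C, and Lineage Y show the derived state '0' for fused pelvic girdle, supporting them as a clade.
Most parsimonious ingroup topology: ((((Lineage C,Lineage A),Lineage Y),Lineage L),(Lineage U,Lineage D)).
Lineage D and Lineage U form a cherry on this tree, so they are sister taxa.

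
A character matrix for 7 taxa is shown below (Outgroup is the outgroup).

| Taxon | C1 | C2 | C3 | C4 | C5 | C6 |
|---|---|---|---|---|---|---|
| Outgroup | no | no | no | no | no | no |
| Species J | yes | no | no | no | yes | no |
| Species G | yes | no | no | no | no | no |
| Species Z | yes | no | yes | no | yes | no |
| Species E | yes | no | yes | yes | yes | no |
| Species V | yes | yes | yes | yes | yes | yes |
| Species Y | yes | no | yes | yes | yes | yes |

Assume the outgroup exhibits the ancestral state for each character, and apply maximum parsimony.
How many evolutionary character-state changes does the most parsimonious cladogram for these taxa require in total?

6

The outgroup has state 'no' for every character, so 'yes' is the derived state throughout.
C1 (derived state 'yes') is shared by all ingroup taxa — unites the whole ingroup.
C2 (derived state 'yes') is unique to Species V (autapomorphy; uninformative for grouping).
C3: derived state 'yes' in Species E, Species V, Species Y, and Species Z only — synapomorphy for {Species E, Species V, Species Y, Species Z}.
C4 (derived state 'yes') is shared by Species E, Species V, and Species Y — a synapomorphy uniting that clade.
Only Species E, Species J, Species V, Species Y, and Species Z show the derived state 'yes' for C5, supporting them as a clade.
Only Species V and Species Y show the derived state 'yes' for C6, supporting them as a clade.
Most parsimonious ingroup topology: ((Species J,(Species Z,(Species E,(Species V,Species Y)))),Species G).
Changes per character on this tree: C1: 1; C2: 1; C3: 1; C4: 1; C5: 1; C6: 1.
Total = 6.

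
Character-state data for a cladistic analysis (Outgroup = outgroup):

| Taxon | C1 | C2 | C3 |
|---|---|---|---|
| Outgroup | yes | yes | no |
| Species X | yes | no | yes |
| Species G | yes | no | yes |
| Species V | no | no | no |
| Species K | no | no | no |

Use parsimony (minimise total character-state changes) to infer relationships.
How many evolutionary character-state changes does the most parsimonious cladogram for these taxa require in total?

Character polarity is set by the outgroup: the derived state is whichever differs from the outgroup's state, so for C1, C2 the derived state is 'no', and for the remaining characters it is 'yes'.
C1: derived state 'no' in Species K and Species V only — synapomorphy for {Species K, Species V}.
C2 (derived state 'no') is shared by all ingroup taxa — unites the whole ingroup.
C3: derived state 'yes' in Species G and Species X only — synapomorphy for {Species G, Species X}.
Most parsimonious ingroup topology: ((Species X,Species G),(Species V,Species K)).
Changes per character on this tree: C1: 1; C2: 1; C3: 1.
Total = 3.

3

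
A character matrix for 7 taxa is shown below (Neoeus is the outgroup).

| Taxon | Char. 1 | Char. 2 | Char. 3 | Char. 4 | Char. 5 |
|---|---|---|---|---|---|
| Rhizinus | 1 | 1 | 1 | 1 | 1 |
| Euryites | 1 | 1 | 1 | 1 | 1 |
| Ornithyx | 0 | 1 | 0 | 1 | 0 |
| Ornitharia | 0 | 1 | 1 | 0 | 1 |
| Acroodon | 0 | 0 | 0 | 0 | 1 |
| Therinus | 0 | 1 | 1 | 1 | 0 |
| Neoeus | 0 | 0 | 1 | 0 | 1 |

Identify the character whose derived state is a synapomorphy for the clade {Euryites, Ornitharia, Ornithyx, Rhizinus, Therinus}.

Character polarity is set by the outgroup: the derived state is whichever differs from the outgroup's state, so for Char. 3, Char. 5 the derived state is '0', and for the remaining characters it is '1'.
Only Euryites and Rhizinus show the derived state '1' for Char. 1, supporting them as a clade.
Char. 2 (derived state '1') is shared by Euryites, Ornitharia, Ornithyx, Rhizinus, and Therinus — a synapomorphy uniting that clade.
Char. 3 (state '0') occurs in Acroodon and Ornithyx but conflicts with the nesting implied by the other characters — most parsimoniously interpreted as homoplasy.
Only Euryites, Ornithyx, Rhizinus, and Therinus show the derived state '1' for Char. 4, supporting them as a clade.
Char. 5: derived state '0' in Ornithyx and Therinus only — synapomorphy for {Ornithyx, Therinus}.
Most parsimonious ingroup topology: ((Ornitharia,((Therinus,Ornithyx),(Euryites,Rhizinus))),Acroodon).
The clade {Euryites, Ornitharia, Ornithyx, Rhizinus, Therinus} is supported by Char. 2: its derived state '1' occurs in exactly those taxa and in no other taxon (including the outgroup).

Char. 2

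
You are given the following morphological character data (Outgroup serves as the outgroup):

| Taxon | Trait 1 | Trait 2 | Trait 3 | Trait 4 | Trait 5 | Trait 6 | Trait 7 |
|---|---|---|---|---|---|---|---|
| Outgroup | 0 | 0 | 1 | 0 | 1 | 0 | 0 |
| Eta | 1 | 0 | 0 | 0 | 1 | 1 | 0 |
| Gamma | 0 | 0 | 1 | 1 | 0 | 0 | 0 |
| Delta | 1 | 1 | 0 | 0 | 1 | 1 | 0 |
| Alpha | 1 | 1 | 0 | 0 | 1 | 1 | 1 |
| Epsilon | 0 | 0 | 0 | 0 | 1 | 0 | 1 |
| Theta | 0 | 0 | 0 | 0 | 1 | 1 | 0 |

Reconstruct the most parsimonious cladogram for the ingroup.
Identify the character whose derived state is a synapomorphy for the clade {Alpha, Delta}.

Trait 2

Character polarity is set by the outgroup: the derived state is whichever differs from the outgroup's state, so for Trait 3, Trait 5 the derived state is '0', and for the remaining characters it is '1'.
Only Alpha, Delta, and Eta show the derived state '1' for Trait 1, supporting them as a clade.
Only Alpha and Delta show the derived state '1' for Trait 2, supporting them as a clade.
Only Alpha, Delta, Epsilon, Eta, and Theta show the derived state '0' for Trait 3, supporting them as a clade.
Trait 4 (derived state '1') is unique to Gamma (autapomorphy; uninformative for grouping).
Trait 5 (derived state '0') is unique to Gamma (autapomorphy; uninformative for grouping).
Only Alpha, Delta, Eta, and Theta show the derived state '1' for Trait 6, supporting them as a clade.
Trait 7 (state '1') occurs in Alpha and Epsilon but conflicts with the nesting implied by the other characters — most parsimoniously interpreted as homoplasy.
Most parsimonious ingroup topology: ((((Eta,(Delta,Alpha)),Theta),Epsilon),Gamma).
The clade {Alpha, Delta} is supported by Trait 2: its derived state '1' occurs in exactly those taxa and in no other taxon (including the outgroup).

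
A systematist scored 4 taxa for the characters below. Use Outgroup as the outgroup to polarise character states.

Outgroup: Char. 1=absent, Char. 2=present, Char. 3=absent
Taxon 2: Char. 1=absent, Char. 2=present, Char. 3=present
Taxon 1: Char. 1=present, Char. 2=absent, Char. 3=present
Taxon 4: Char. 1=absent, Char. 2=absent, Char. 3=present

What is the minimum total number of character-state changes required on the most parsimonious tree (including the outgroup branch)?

3

Character polarity is set by the outgroup: the derived state is whichever differs from the outgroup's state, so for Char. 2 the derived state is 'absent', and for the remaining characters it is 'present'.
Char. 1 (derived state 'present') is unique to Taxon 1 (autapomorphy; uninformative for grouping).
Char. 2: derived state 'absent' in Taxon 1 and Taxon 4 only — synapomorphy for {Taxon 1, Taxon 4}.
Char. 3 (derived state 'present') is shared by all ingroup taxa — unites the whole ingroup.
Most parsimonious ingroup topology: (Taxon 2,(Taxon 1,Taxon 4)).
Changes per character on this tree: Char. 1: 1; Char. 2: 1; Char. 3: 1.
Total = 3.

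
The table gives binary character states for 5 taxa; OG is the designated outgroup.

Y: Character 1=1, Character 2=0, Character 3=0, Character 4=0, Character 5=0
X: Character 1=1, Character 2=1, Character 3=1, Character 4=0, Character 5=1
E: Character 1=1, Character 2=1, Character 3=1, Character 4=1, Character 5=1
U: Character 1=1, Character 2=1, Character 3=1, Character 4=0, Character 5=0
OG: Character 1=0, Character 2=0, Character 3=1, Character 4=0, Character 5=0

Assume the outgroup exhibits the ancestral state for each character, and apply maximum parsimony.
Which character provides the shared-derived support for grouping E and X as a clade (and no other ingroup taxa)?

Character 5

Character polarity is set by the outgroup: the derived state is whichever differs from the outgroup's state, so for Character 3 the derived state is '0', and for the remaining characters it is '1'.
Character 1 (derived state '1') is shared by all ingroup taxa — unites the whole ingroup.
Character 2 (derived state '1') is shared by E, U, and X — a synapomorphy uniting that clade.
Character 3: derived state '0' in Y only — an autapomorphy, so it tells us nothing about relationships among taxa.
Character 4: derived state '1' in E only — an autapomorphy, so it tells us nothing about relationships among taxa.
Character 5: derived state '1' in E and X only — synapomorphy for {E, X}.
Most parsimonious ingroup topology: (Y,((E,X),U)).
The clade {E, X} is supported by Character 5: its derived state '1' occurs in exactly those taxa and in no other taxon (including the outgroup).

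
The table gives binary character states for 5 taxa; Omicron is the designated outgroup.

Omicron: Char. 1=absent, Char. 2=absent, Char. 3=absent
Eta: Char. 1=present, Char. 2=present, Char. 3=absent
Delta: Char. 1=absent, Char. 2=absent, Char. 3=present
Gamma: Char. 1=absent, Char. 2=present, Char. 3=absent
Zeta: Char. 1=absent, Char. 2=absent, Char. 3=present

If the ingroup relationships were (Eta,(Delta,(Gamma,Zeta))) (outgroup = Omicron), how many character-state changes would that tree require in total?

Map each character onto (Eta,(Delta,(Gamma,Zeta))) (rooted by Omicron) and count the minimum state changes it requires (Fitch parsimony):
Char. 1: 1; Char. 2: 2; Char. 3: 2.
Total tree length = 5.

5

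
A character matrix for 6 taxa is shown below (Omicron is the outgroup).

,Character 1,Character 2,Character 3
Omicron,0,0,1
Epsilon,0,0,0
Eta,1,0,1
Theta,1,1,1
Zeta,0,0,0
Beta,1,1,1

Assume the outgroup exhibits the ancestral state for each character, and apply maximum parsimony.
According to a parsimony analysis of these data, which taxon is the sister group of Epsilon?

Character polarity is set by the outgroup: the derived state is whichever differs from the outgroup's state, so for Character 3 the derived state is '0', and for the remaining characters it is '1'.
Only Beta, Eta, and Theta show the derived state '1' for Character 1, supporting them as a clade.
Only Beta and Theta show the derived state '1' for Character 2, supporting them as a clade.
Character 3: derived state '0' in Epsilon and Zeta only — synapomorphy for {Epsilon, Zeta}.
Most parsimonious ingroup topology: ((Epsilon,Zeta),(Eta,(Theta,Beta))).
Epsilon and Zeta form a cherry on this tree, so they are sister taxa.

Zeta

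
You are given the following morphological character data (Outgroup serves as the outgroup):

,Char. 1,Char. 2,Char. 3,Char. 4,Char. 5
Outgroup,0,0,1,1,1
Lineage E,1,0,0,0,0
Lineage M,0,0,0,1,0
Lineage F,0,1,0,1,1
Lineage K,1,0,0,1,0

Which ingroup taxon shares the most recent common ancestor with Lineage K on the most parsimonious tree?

Character polarity is set by the outgroup: the derived state is whichever differs from the outgroup's state, so for Char. 3, Char. 4, Char. 5 the derived state is '0', and for the remaining characters it is '1'.
Only Lineage E and Lineage K show the derived state '1' for Char. 1, supporting them as a clade.
Char. 2: derived state '1' in Lineage F only — an autapomorphy, so it tells us nothing about relationships among taxa.
All ingroup taxa share the derived state '0' for Char. 3; it defines the ingroup but does not resolve relationships within it.
Char. 4 (derived state '0') is unique to Lineage E (autapomorphy; uninformative for grouping).
Char. 5 (derived state '0') is shared by Lineage E, Lineage K, and Lineage M — a synapomorphy uniting that clade.
Most parsimonious ingroup topology: (((Lineage E,Lineage K),Lineage M),Lineage F).
Lineage K and Lineage E form a cherry on this tree, so they are sister taxa.

Lineage E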